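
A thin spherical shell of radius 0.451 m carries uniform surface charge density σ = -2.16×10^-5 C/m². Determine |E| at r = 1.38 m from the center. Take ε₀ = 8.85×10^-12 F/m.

|E| ≈ 2.61×10^5 N/C

Take a concentric spherical Gaussian surface of radius r = 1.38 m (r > 0.451 m).
The entire shell is enclosed: Q_enc = σ·4πR² = (-2.16e-5)·4π·(0.451)² = -5.521×10^-5 C.
Since E is radial and uniform over the Gaussian sphere, Φ = E·4πr² = Q_enc/ε₀.
E = |Q_enc|/(4πε₀r²) = (5.521×10^-5)/(4π·8.85×10^-12·(1.38)²) = 2.61×10^5 N/C.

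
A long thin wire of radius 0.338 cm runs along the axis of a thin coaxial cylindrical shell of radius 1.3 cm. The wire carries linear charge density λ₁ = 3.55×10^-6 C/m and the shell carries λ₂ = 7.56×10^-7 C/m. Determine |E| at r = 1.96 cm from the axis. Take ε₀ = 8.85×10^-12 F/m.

E = 3.95e6 N/C

Take a coaxial cylindrical Gaussian surface of radius r = 1.96 cm and length L (r > 1.3 cm, enclosing both).
λ_enc = λ₁ + λ₂ = (3.55×10^-6) + (7.56e-7) = 4.306×10^-6 C/m.
Applying ∮E·dA = Q_enc/ε₀ with the end caps contributing no flux:
E = |λ_enc|/(2πε₀r) = (4.306×10^-6)/(2π·8.85×10^-12·0.0196) = 3.95×10^6 N/C.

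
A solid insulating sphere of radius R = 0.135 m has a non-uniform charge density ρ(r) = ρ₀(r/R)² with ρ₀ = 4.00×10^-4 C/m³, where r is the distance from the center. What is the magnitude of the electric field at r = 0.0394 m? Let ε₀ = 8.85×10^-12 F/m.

3.03×10^4 N/C

Use a concentric Gaussian sphere at r = 0.0394 m (r < R).
Q_enc = ∫₀^r ρ(r')·4πr'² dr' = (4πρ₀/R²) ∫₀^r r'^4 dr' = 4πρ₀ r^5/(5·R²) = 5.237×10^-9 C.
By Gauss's law, ∮E·dA = E·4πr² = Q_enc/ε₀.
E = |Q_enc|/(4πε₀r²) = (5.237e-9)/(4π·8.85×10^-12·(0.0394)²) = 3.03×10^4 N/C.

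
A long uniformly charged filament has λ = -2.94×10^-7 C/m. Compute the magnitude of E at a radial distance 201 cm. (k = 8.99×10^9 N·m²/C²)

|E| ≈ 2.63×10^3 N/C

By cylindrical symmetry E is radial; use a coaxial Gaussian cylinder of radius 201 cm and length L.
Q_enc = λL, so λ_enc = -2.94×10^-7 C/m.
Since E is radial and uniform over the curved surface, Φ = E·2πrL = Q_enc/ε₀ = λ_enc L/ε₀.
E = 2k|λ_enc|/r = 2(8.99×10^9)(2.94×10^-7)/(2.01) = 2.63e3 N/C.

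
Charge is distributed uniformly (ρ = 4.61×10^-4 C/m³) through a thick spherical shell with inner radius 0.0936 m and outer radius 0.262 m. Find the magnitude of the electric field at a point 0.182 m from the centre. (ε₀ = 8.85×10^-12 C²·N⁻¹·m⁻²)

Take a concentric spherical Gaussian surface of radius r = 0.182 m (within the shell material, 0.0936 m < r < 0.262 m).
Enclosed charge is the volume from a to r: Q_enc = (4π/3)ρ(r³ − a³) = 1.006×10^-5 C.
Gauss's law: E·4πr² = Q_enc/ε₀.
E = |Q_enc|/(4πε₀r²) = (1.006×10^-5)/(4π·8.85×10^-12·(0.182)²) = 2.73×10^6 N/C.

|E| = 2.73e6 V/m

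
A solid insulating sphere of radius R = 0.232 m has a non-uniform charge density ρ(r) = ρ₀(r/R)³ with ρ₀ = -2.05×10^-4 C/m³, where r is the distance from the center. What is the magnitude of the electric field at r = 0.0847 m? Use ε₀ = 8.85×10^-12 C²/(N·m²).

Take a concentric spherical Gaussian surface of radius r = 0.0847 m (r < R).
Q_enc = ∫₀^r ρ(r')·4πr'² dr' = (4πρ₀/R³) ∫₀^r r'^5 dr' = 4πρ₀ r^6/(6·R³) = -1.27e-8 C.
Since E is radial and uniform over the Gaussian sphere, Φ = E·4πr² = Q_enc/ε₀.
E = |Q_enc|/(4πε₀r²) = (1.27×10^-8)/(4π·8.85×10^-12·(0.0847)²) = 1.59e4 N/C.

|E| ≈ 1.59×10^4 N/C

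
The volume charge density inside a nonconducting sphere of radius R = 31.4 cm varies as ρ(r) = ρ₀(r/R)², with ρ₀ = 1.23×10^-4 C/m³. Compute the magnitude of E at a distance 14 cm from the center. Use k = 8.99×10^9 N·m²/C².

Use a concentric Gaussian sphere at r = 14 cm (r < R).
Integrate the density: Q_enc = 4π ∫₀^r ρ₀(r'/R)^2 r'² dr' = 4πρ₀ r^5/(5·R²) = 1.686×10^-7 C.
Applying ∮E·dA = Q_enc/ε₀ with Φ = E(4πr²):
E = k|Q_enc|/r² = (8.99×10^9)(1.686×10^-7)/(0.14)² = 7.73e4 N/C.

|E| = 7.73×10^4 V/m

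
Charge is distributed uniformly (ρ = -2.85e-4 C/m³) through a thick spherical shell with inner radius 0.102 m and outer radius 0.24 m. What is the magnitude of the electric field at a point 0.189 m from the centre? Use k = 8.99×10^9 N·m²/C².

E = 1.71e6 N/C

Take a concentric spherical Gaussian surface of radius r = 0.189 m (within the shell material, 0.102 m < r < 0.24 m).
Enclosed charge is the volume from a to r: Q_enc = (4π/3)ρ(r³ − a³) = -6.793×10^-6 C.
Gauss's law: E·4πr² = Q_enc/ε₀.
E = k|Q_enc|/r² = (8.99×10^9)(6.793×10^-6)/(0.189)² = 1.71×10^6 N/C.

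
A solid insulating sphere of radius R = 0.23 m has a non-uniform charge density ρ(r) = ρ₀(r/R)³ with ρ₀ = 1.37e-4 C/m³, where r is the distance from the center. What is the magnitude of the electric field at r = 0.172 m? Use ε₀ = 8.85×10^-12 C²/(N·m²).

Symmetry ⇒ E = E(r) r̂. Gaussian sphere of radius r = 0.172 m (r < R).
Q_enc = ∫₀^r ρ(r')·4πr'² dr' = (4πρ₀/R³) ∫₀^r r'^5 dr' = 4πρ₀ r^6/(6·R³) = 6.106×10^-7 C.
By Gauss's law, ∮E·dA = E·4πr² = Q_enc/ε₀.
E = |Q_enc|/(4πε₀r²) = (6.106e-7)/(4π·8.85×10^-12·(0.172)²) = 1.86e5 N/C.

E = 1.86×10^5 N/C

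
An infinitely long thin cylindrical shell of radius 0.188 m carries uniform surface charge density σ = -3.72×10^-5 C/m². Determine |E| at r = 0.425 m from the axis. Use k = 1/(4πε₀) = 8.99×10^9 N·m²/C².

1.86e6 V/m

Choose a coaxial cylinder of radius r = 0.425 m (arbitrary length L) as the Gaussian surface (r > 0.188 m).
The whole shell is enclosed: λ_enc = σ·2πR = (-3.72e-5)·2π·(0.188) = -4.394e-5 C/m.
Gauss's law: E·2πrL = λ_enc L/ε₀.
E = 2k|λ_enc|/r = 2(8.99×10^9)(4.394e-5)/(0.425) = 1.86×10^6 N/C.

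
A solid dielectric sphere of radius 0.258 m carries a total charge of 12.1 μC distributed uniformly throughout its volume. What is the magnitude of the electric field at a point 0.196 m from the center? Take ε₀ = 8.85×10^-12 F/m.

Take a concentric spherical Gaussian surface of radius r = 0.196 m (r < R).
For a uniform sphere the enclosed fraction is (r/R)³, so Q_enc = (12.1 μC)(0.196/0.258)³ = 5.305×10^-6 C.
Since E is radial and uniform over the Gaussian sphere, Φ = E·4πr² = Q_enc/ε₀.
E = |Q_enc|/(4πε₀r²) = (5.305×10^-6)/(4π·8.85×10^-12·(0.196)²) = 1.24×10^6 N/C.

E = 1.24×10^6 N/C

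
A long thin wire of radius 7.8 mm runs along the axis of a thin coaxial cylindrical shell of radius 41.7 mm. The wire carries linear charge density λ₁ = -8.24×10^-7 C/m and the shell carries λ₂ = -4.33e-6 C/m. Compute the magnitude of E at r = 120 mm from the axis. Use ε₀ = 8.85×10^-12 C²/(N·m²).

By cylindrical symmetry E is radial; use a coaxial Gaussian cylinder of radius 120 mm and length L (r > 41.7 mm, enclosing both).
λ_enc = λ₁ + λ₂ = (-8.24×10^-7) + (-4.33×10^-6) = -5.154×10^-6 C/m.
Gauss's law: E·2πrL = λ_enc L/ε₀.
E = |λ_enc|/(2πε₀r) = (5.154×10^-6)/(2π·8.85×10^-12·0.12) = 7.72×10^5 N/C.

7.72e5 N/C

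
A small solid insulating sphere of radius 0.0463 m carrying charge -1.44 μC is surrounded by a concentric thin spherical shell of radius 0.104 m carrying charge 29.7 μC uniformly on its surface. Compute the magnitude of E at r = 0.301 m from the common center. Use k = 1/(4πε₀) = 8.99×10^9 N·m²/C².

Use a concentric Gaussian sphere at r = 0.301 m (r > 0.104 m, enclosing both).
Q_enc = (-1.44 μC) + (29.7 μC) = 2.826e-5 C.
Since E is radial and uniform over the Gaussian sphere, Φ = E·4πr² = Q_enc/ε₀.
E = k|Q_enc|/r² = (8.99×10^9)(2.826e-5)/(0.301)² = 2.80×10^6 N/C.

|E| ≈ 2.80×10^6 N/C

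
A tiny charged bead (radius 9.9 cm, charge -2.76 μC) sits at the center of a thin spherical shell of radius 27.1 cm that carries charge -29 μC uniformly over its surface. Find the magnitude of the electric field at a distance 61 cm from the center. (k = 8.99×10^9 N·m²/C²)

|E| ≈ 7.67×10^5 N/C

Symmetry ⇒ E = E(r) r̂. Gaussian sphere of radius r = 61 cm (r > 27.1 cm, enclosing both).
Q_enc = (-2.76 μC) + (-29 μC) = -3.176×10^-5 C.
Applying ∮E·dA = Q_enc/ε₀ with Φ = E(4πr²):
E = k|Q_enc|/r² = (8.99×10^9)(3.176×10^-5)/(0.61)² = 7.67e5 N/C.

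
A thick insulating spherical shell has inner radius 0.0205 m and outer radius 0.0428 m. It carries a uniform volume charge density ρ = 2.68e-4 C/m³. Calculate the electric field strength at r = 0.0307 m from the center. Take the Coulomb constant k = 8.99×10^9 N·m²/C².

Take a concentric spherical Gaussian surface of radius r = 0.0307 m (within the shell material, 0.0205 m < r < 0.0428 m).
Only the shell between 0.0205 m and r is enclosed: Q_enc = ρ·(4π/3)(r³ − a³) = (2.68×10^-4)·(4π/3)·((0.0307)³ − (0.0205)³) = 2.281e-8 C.
Since E is radial and uniform over the Gaussian sphere, Φ = E·4πr² = Q_enc/ε₀.
E = k|Q_enc|/r² = (8.99×10^9)(2.281e-8)/(0.0307)² = 2.18×10^5 N/C.

|E| = 2.18×10^5 N/C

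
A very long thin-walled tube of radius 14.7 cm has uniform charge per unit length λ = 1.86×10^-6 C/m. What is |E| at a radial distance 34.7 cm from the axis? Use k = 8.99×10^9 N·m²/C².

Coaxial Gaussian cylinder, radius r = 34.7 cm, length L (r > 14.7 cm).
The full line charge is enclosed: λ_enc = 1.86e-6 C/m.
Since E is radial and uniform over the curved surface, Φ = E·2πrL = Q_enc/ε₀ = λ_enc L/ε₀.
E = 2k|λ_enc|/r = 2(8.99×10^9)(1.86×10^-6)/(0.347) = 9.64e4 N/C.

|E| = 9.64×10^4 N/C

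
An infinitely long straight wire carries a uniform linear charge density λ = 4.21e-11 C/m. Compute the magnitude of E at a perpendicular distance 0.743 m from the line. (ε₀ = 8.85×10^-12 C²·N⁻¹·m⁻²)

Choose a coaxial cylinder of radius r = 0.743 m (arbitrary length L) as the Gaussian surface.
Q_enc = λL, so λ_enc = 4.21×10^-11 C/m.
Applying ∮E·dA = Q_enc/ε₀ with the end caps contributing no flux:
E = |λ_enc|/(2πε₀r) = (4.21×10^-11)/(2π·8.85×10^-12·0.743) = 1.02 N/C.

|E| ≈ 1.02 N/C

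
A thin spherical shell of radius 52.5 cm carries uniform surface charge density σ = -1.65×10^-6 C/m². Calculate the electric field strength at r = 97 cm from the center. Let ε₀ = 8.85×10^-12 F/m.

|E| = 5.46×10^4 N/C

By spherical symmetry E is radial; choose a Gaussian sphere of radius r = 97 cm (r > 52.5 cm).
The entire shell is enclosed: Q_enc = σ·4πR² = (-1.65e-6)·4π·(0.525)² = -5.715e-6 C.
Applying ∮E·dA = Q_enc/ε₀ with Φ = E(4πr²):
E = |Q_enc|/(4πε₀r²) = (5.715×10^-6)/(4π·8.85×10^-12·(0.97)²) = 5.46e4 N/C.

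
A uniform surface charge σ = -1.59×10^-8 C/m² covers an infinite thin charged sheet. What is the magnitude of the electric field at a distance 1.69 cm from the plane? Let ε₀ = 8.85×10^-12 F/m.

Choose a cylindrical pillbox piercing the sheet, end faces (area A) parallel to it.
Flux Φ = 2EA and Q_enc = σA, so 2EA = σA/ε₀ ⇒ E = |σ|/(2ε₀), independent of distance.
E = |σ|/(2ε₀) = (1.59×10^-8)/(2·8.85×10^-12) = 898 N/C.

|E| = 898 N/C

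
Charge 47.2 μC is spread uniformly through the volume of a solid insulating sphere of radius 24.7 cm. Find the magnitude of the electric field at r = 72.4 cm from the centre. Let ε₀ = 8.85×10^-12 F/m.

Symmetry ⇒ E = E(r) r̂. Gaussian sphere of radius r = 72.4 cm (r > R, so the entire charge is enclosed).
Q_enc = 47.2 μC = 4.72×10^-5 C.
By Gauss's law, ∮E·dA = E·4πr² = Q_enc/ε₀.
E = |Q_enc|/(4πε₀r²) = (4.72×10^-5)/(4π·8.85×10^-12·(0.724)²) = 8.10×10^5 N/C.

E = 8.10×10^5 N/C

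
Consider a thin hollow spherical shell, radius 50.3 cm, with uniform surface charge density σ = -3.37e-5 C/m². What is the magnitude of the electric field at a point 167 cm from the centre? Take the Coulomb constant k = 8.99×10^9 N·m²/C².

By spherical symmetry E is radial; choose a Gaussian sphere of radius r = 167 cm (r > 50.3 cm).
The entire shell is enclosed: Q_enc = σ·4πR² = (-3.37×10^-5)·4π·(0.503)² = -1.071×10^-4 C.
Since E is radial and uniform over the Gaussian sphere, Φ = E·4πr² = Q_enc/ε₀.
E = k|Q_enc|/r² = (8.99×10^9)(1.071×10^-4)/(1.67)² = 3.45e5 N/C.

E = 3.45e5 N/C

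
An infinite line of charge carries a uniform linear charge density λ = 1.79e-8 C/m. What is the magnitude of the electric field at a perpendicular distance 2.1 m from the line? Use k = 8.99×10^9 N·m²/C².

|E| = 153 N/C

By cylindrical symmetry E is radial; use a coaxial Gaussian cylinder of radius 2.1 m and length L.
Q_enc = λL, so λ_enc = 1.79×10^-8 C/m.
Gauss's law: E·2πrL = λ_enc L/ε₀.
E = 2k|λ_enc|/r = 2(8.99×10^9)(1.79×10^-8)/(2.1) = 153 N/C.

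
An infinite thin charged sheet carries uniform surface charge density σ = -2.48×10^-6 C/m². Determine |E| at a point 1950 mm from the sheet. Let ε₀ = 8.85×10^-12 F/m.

|E| = 1.40×10^5 V/m

Choose a cylindrical pillbox piercing the sheet, end faces (area A) parallel to it.
Only the two end caps contribute flux: Φ = 2EA. With Q_enc = σA, Gauss's law gives E = |σ|/(2ε₀).
E = |σ|/(2ε₀) = (2.48×10^-6)/(2·8.85×10^-12) = 1.40×10^5 N/C.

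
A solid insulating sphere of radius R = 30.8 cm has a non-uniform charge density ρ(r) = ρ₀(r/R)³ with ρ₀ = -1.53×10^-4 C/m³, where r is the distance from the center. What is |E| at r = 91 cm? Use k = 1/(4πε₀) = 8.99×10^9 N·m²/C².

1.02×10^5 N/C

Take a concentric spherical Gaussian surface of radius r = 91 cm (r > R, all charge enclosed).
Q_enc = 4π ∫₀^R ρ₀(r'/R)^3 r'² dr' = 4πρ₀R³/6 = -9.363e-6 C.
Gauss's law: E·4πr² = Q_enc/ε₀.
E = k|Q_enc|/r² = (8.99×10^9)(9.363×10^-6)/(0.91)² = 1.02×10^5 N/C.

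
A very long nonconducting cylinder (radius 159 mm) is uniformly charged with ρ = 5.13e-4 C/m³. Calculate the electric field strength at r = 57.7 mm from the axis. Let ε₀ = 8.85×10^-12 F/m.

E = 1.67×10^6 N/C

Take a coaxial cylindrical Gaussian surface of radius r = 57.7 mm and length L (r < R).
Charge inside radius r per length L is ρ·πr²·L, so λ_enc = ρπr² = 5.366e-6 C/m.
Since E is radial and uniform over the curved surface, Φ = E·2πrL = Q_enc/ε₀ = λ_enc L/ε₀.
E = |λ_enc|/(2πε₀r) = (5.366e-6)/(2π·8.85×10^-12·0.0577) = 1.67e6 N/C.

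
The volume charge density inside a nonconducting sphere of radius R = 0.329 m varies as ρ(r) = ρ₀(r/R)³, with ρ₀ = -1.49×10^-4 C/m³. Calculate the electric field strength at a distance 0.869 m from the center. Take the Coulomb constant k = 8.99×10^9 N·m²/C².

Symmetry ⇒ E = E(r) r̂. Gaussian sphere of radius r = 0.869 m (r > R, all charge enclosed).
Q_enc = 4π ∫₀^R ρ₀(r'/R)^3 r'² dr' = 4πρ₀R³/6 = -1.111e-5 C.
Gauss's law: E·4πr² = Q_enc/ε₀.
E = k|Q_enc|/r² = (8.99×10^9)(1.111×10^-5)/(0.869)² = 1.32×10^5 N/C.

|E| ≈ 1.32×10^5 N/C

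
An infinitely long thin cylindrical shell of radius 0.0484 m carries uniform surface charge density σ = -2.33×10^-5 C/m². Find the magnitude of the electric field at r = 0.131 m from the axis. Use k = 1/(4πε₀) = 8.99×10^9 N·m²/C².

E = 9.73×10^5 V/m

Coaxial Gaussian cylinder, radius r = 0.131 m, length L (r > 0.0484 m).
The whole shell is enclosed: λ_enc = σ·2πR = (-2.33e-5)·2π·(0.0484) = -7.086×10^-6 C/m.
Applying ∮E·dA = Q_enc/ε₀ with the end caps contributing no flux:
E = 2k|λ_enc|/r = 2(8.99×10^9)(7.086e-6)/(0.131) = 9.73×10^5 N/C.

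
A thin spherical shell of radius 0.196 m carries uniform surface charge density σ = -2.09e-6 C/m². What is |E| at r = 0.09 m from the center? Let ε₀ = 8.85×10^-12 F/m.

E = 0 (no enclosed charge)

Symmetry ⇒ E = E(r) r̂. Gaussian sphere of radius r = 0.09 m (inside the shell, r < 0.196 m).
All the charge is outside the Gaussian surface: Q_enc = 0, hence E = 0 everywhere inside the shell.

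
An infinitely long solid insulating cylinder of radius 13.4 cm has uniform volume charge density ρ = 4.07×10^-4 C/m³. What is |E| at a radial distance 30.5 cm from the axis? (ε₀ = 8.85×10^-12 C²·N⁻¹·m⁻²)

1.35×10^6 N/C

By cylindrical symmetry E is radial; use a coaxial Gaussian cylinder of radius 30.5 cm and length L (r > 13.4 cm, full cross-section enclosed).
λ_enc = ρ·πR² = (4.07×10^-4)π(0.134)² = 2.296e-5 C/m.
Since E is radial and uniform over the curved surface, Φ = E·2πrL = Q_enc/ε₀ = λ_enc L/ε₀.
E = |λ_enc|/(2πε₀r) = (2.296×10^-5)/(2π·8.85×10^-12·0.305) = 1.35e6 N/C.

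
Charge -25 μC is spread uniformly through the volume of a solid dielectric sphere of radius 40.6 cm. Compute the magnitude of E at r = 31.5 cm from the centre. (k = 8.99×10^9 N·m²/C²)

Symmetry ⇒ E = E(r) r̂. Gaussian sphere of radius r = 31.5 cm (r < R).
For a uniform sphere the enclosed fraction is (r/R)³, so Q_enc = (-25 μC)(0.315/0.406)³ = -1.168×10^-5 C.
Gauss's law: E·4πr² = Q_enc/ε₀.
E = k|Q_enc|/r² = (8.99×10^9)(1.168×10^-5)/(0.315)² = 1.06e6 N/C.

|E| = 1.06×10^6 N/C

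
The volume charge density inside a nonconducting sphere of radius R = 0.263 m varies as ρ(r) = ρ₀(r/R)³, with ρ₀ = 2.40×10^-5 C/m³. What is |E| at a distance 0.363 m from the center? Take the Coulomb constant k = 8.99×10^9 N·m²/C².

E ≈ 6.24×10^4 N/C

Take a concentric spherical Gaussian surface of radius r = 0.363 m (r > R, all charge enclosed).
Q_enc = 4π ∫₀^R ρ₀(r'/R)^3 r'² dr' = 4πρ₀R³/6 = 9.144×10^-7 C.
Since E is radial and uniform over the Gaussian sphere, Φ = E·4πr² = Q_enc/ε₀.
E = k|Q_enc|/r² = (8.99×10^9)(9.144×10^-7)/(0.363)² = 6.24e4 N/C.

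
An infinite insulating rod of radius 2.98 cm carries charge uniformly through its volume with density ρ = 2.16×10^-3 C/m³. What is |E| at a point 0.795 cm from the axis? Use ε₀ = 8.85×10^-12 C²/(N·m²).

|E| = 9.70e5 V/m

By cylindrical symmetry E is radial; use a coaxial Gaussian cylinder of radius 0.795 cm and length L (r < R).
Enclosed charge per unit length: λ_enc = ρ·πr² = (2.16×10^-3)π(0.00795)² = 4.289e-7 C/m.
Since E is radial and uniform over the curved surface, Φ = E·2πrL = Q_enc/ε₀ = λ_enc L/ε₀.
E = |λ_enc|/(2πε₀r) = (4.289×10^-7)/(2π·8.85×10^-12·0.00795) = 9.70e5 N/C.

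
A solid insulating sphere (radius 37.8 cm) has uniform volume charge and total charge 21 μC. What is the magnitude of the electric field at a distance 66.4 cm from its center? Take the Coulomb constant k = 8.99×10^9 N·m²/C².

Take a concentric spherical Gaussian surface of radius r = 66.4 cm (r > R, so the entire charge is enclosed).
Q_enc = 21 μC = 2.10×10^-5 C.
Applying ∮E·dA = Q_enc/ε₀ with Φ = E(4πr²):
E = k|Q_enc|/r² = (8.99×10^9)(2.10e-5)/(0.664)² = 4.28e5 N/C.

E = 4.28×10^5 N/C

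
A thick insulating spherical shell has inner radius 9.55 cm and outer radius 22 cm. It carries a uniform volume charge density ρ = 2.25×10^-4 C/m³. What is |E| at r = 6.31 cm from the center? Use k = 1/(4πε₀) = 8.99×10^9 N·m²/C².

Take a concentric spherical Gaussian surface of radius r = 6.31 cm (r < 9.55 cm, inside the empty cavity).
No charge is enclosed, so by Gauss's law E·4πr² = 0 ⇒ E = 0.

E = 0 (no enclosed charge)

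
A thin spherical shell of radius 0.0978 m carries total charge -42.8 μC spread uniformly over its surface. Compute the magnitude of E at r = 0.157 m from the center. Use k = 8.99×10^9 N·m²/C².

|E| = 1.56×10^7 V/m

By spherical symmetry E is radial; choose a Gaussian sphere of radius r = 0.157 m (r > 0.0978 m).
The entire shell is enclosed: Q_enc = -4.28×10^-5 C.
Applying ∮E·dA = Q_enc/ε₀ with Φ = E(4πr²):
E = k|Q_enc|/r² = (8.99×10^9)(4.28×10^-5)/(0.157)² = 1.56×10^7 N/C.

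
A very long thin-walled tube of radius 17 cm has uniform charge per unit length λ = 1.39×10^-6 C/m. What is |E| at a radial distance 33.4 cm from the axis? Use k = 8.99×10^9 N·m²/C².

By cylindrical symmetry E is radial; use a coaxial Gaussian cylinder of radius 33.4 cm and length L (r > 17 cm).
The full line charge is enclosed: λ_enc = 1.39×10^-6 C/m.
Applying ∮E·dA = Q_enc/ε₀ with the end caps contributing no flux:
E = 2k|λ_enc|/r = 2(8.99×10^9)(1.39e-6)/(0.334) = 7.48e4 N/C.

E = 7.48×10^4 V/m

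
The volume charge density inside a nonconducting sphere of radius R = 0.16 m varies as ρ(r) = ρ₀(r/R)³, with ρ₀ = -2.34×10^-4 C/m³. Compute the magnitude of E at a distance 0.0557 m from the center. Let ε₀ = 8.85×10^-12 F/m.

By spherical symmetry E is radial; choose a Gaussian sphere of radius r = 0.0557 m (r < R).
Integrate the density: Q_enc = 4π ∫₀^r ρ₀(r'/R)^3 r'² dr' = 4πρ₀ r^6/(6·R³) = -3.573×10^-9 C.
Gauss's law: E·4πr² = Q_enc/ε₀.
E = |Q_enc|/(4πε₀r²) = (3.573e-9)/(4π·8.85×10^-12·(0.0557)²) = 1.04×10^4 N/C.

|E| = 1.04×10^4 V/m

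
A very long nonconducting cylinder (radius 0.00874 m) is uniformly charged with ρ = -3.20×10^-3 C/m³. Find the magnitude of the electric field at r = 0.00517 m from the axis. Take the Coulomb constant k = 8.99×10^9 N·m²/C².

E ≈ 9.35e5 N/C

Take a coaxial cylindrical Gaussian surface of radius r = 0.00517 m and length L (r < R).
Charge inside radius r per length L is ρ·πr²·L, so λ_enc = ρπr² = -2.687e-7 C/m.
Since E is radial and uniform over the curved surface, Φ = E·2πrL = Q_enc/ε₀ = λ_enc L/ε₀.
E = 2k|λ_enc|/r = 2(8.99×10^9)(2.687e-7)/(0.00517) = 9.35e5 N/C.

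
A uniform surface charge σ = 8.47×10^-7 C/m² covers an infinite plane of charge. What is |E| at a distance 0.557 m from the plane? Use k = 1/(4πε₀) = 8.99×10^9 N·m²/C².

|E| = 4.78e4 N/C

By planar symmetry E is perpendicular to the sheet and uniform; use a Gaussian pillbox with flat faces of area A on each side of the sheet.
Flux Φ = 2EA and Q_enc = σA, so 2EA = σA/ε₀ ⇒ E = |σ|/(2ε₀), independent of distance.
E = 2πk|σ| = 2π(8.99×10^9)(8.47×10^-7) = 4.78e4 N/C.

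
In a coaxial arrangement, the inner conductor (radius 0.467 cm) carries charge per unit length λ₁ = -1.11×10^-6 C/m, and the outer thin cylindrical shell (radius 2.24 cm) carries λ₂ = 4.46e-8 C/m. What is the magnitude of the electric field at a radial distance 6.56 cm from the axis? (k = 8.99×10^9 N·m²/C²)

By cylindrical symmetry E is radial; use a coaxial Gaussian cylinder of radius 6.56 cm and length L (r > 2.24 cm, enclosing both).
λ_enc = λ₁ + λ₂ = (-1.11e-6) + (4.46×10^-8) = -1.065×10^-6 C/m.
Gauss's law: E·2πrL = λ_enc L/ε₀.
E = 2k|λ_enc|/r = 2(8.99×10^9)(1.065×10^-6)/(0.0656) = 2.92×10^5 N/C.

E ≈ 2.92e5 V/m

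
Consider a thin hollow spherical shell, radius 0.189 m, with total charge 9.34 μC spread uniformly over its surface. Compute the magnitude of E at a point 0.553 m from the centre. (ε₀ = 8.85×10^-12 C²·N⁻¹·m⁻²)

Use a concentric Gaussian sphere at r = 0.553 m (r > 0.189 m).
The entire shell is enclosed: Q_enc = 9.34×10^-6 C.
Since E is radial and uniform over the Gaussian sphere, Φ = E·4πr² = Q_enc/ε₀.
E = |Q_enc|/(4πε₀r²) = (9.34×10^-6)/(4π·8.85×10^-12·(0.553)²) = 2.75×10^5 N/C.

E ≈ 2.75×10^5 N/C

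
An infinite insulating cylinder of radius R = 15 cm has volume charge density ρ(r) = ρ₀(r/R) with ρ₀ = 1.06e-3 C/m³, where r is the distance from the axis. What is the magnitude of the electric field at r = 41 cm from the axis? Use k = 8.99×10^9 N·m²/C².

Coaxial Gaussian cylinder, radius r = 41 cm, length L (r > R, full charge per length enclosed).
λ_enc = 2π ∫₀^R ρ₀(r'/R)^1 r' dr' = 2πρ₀R²/3 = 4.995×10^-5 C/m.
Since E is radial and uniform over the curved surface, Φ = E·2πrL = Q_enc/ε₀ = λ_enc L/ε₀.
E = 2k|λ_enc|/r = 2(8.99×10^9)(4.995×10^-5)/(0.41) = 2.19×10^6 N/C.

E = 2.19×10^6 V/m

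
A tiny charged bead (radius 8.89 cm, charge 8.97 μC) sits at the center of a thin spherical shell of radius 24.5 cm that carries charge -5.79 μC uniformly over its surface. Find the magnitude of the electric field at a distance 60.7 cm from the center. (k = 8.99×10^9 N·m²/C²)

By spherical symmetry E is radial; choose a Gaussian sphere of radius r = 60.7 cm (r > 24.5 cm, enclosing both).
Q_enc = (8.97 μC) + (-5.79 μC) = 3.18e-6 C.
By Gauss's law, ∮E·dA = E·4πr² = Q_enc/ε₀.
E = k|Q_enc|/r² = (8.99×10^9)(3.18×10^-6)/(0.607)² = 7.76×10^4 N/C.

E = 7.76e4 V/m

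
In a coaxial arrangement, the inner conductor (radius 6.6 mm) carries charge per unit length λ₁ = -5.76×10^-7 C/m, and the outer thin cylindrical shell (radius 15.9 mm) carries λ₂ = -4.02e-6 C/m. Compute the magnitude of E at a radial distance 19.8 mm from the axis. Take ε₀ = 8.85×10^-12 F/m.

By cylindrical symmetry E is radial; use a coaxial Gaussian cylinder of radius 19.8 mm and length L (r > 15.9 mm, enclosing both).
λ_enc = λ₁ + λ₂ = (-5.76e-7) + (-4.02e-6) = -4.596e-6 C/m.
Applying ∮E·dA = Q_enc/ε₀ with the end caps contributing no flux:
E = |λ_enc|/(2πε₀r) = (4.596×10^-6)/(2π·8.85×10^-12·0.0198) = 4.17×10^6 N/C.

E ≈ 4.17e6 N/C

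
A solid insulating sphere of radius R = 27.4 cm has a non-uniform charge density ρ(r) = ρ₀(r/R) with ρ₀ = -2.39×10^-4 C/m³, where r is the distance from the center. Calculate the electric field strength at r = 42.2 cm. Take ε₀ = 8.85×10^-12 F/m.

7.80e5 N/C

By spherical symmetry E is radial; choose a Gaussian sphere of radius r = 42.2 cm (r > R, all charge enclosed).
Q_enc = 4π ∫₀^R ρ₀(r'/R)^1 r'² dr' = 4πρ₀R³/4 = -1.545e-5 C.
By Gauss's law, ∮E·dA = E·4πr² = Q_enc/ε₀.
E = |Q_enc|/(4πε₀r²) = (1.545×10^-5)/(4π·8.85×10^-12·(0.422)²) = 7.80×10^5 N/C.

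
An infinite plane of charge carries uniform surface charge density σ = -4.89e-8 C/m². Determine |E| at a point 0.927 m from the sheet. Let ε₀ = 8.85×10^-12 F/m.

|E| ≈ 2.76×10^3 N/C

By planar symmetry E is perpendicular to the sheet and uniform; use a Gaussian pillbox with flat faces of area A on each side of the sheet.
Only the two end caps contribute flux: Φ = 2EA. With Q_enc = σA, Gauss's law gives E = |σ|/(2ε₀).
E = |σ|/(2ε₀) = (4.89×10^-8)/(2·8.85×10^-12) = 2.76e3 N/C.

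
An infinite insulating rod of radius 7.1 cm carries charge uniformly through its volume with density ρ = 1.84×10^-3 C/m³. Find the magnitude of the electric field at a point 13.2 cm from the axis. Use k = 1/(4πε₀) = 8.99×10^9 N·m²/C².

|E| ≈ 3.97×10^6 N/C

Choose a coaxial cylinder of radius r = 13.2 cm (arbitrary length L) as the Gaussian surface (r > 7.1 cm, full cross-section enclosed).
λ_enc = ρ·πR² = (1.84×10^-3)π(0.071)² = 2.914×10^-5 C/m.
Gauss's law: E·2πrL = λ_enc L/ε₀.
E = 2k|λ_enc|/r = 2(8.99×10^9)(2.914×10^-5)/(0.132) = 3.97×10^6 N/C.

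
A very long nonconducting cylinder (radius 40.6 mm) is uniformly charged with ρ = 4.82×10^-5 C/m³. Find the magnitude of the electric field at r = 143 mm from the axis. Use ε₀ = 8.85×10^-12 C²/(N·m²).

E ≈ 3.14×10^4 N/C

Choose a coaxial cylinder of radius r = 143 mm (arbitrary length L) as the Gaussian surface (r > 40.6 mm, full cross-section enclosed).
λ_enc = ρ·πR² = (4.82e-5)π(0.0406)² = 2.496×10^-7 C/m.
Since E is radial and uniform over the curved surface, Φ = E·2πrL = Q_enc/ε₀ = λ_enc L/ε₀.
E = |λ_enc|/(2πε₀r) = (2.496×10^-7)/(2π·8.85×10^-12·0.143) = 3.14e4 N/C.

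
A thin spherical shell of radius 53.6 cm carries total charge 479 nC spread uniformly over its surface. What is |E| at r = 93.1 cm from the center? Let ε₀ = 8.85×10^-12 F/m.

E ≈ 4.97e3 N/C

Take a concentric spherical Gaussian surface of radius r = 93.1 cm (r > 53.6 cm).
The entire shell is enclosed: Q_enc = 4.79e-7 C.
Gauss's law: E·4πr² = Q_enc/ε₀.
E = |Q_enc|/(4πε₀r²) = (4.79×10^-7)/(4π·8.85×10^-12·(0.931)²) = 4.97×10^3 N/C.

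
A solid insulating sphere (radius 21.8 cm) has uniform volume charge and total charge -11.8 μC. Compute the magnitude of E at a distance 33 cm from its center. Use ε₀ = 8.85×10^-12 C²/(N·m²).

By spherical symmetry E is radial; choose a Gaussian sphere of radius r = 33 cm (r > R, so the entire charge is enclosed).
Q_enc = -11.8 μC = -1.18e-5 C.
Since E is radial and uniform over the Gaussian sphere, Φ = E·4πr² = Q_enc/ε₀.
E = |Q_enc|/(4πε₀r²) = (1.18×10^-5)/(4π·8.85×10^-12·(0.33)²) = 9.74e5 N/C.

9.74e5 N/C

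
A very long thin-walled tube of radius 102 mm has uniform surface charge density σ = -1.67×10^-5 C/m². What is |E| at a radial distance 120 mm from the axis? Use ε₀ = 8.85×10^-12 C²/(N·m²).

Choose a coaxial cylinder of radius r = 120 mm (arbitrary length L) as the Gaussian surface (r > 102 mm).
The whole shell is enclosed: λ_enc = σ·2πR = (-1.67×10^-5)·2π·(0.102) = -1.07×10^-5 C/m.
Applying ∮E·dA = Q_enc/ε₀ with the end caps contributing no flux:
E = |λ_enc|/(2πε₀r) = (1.07×10^-5)/(2π·8.85×10^-12·0.12) = 1.60×10^6 N/C.

|E| ≈ 1.60×10^6 N/C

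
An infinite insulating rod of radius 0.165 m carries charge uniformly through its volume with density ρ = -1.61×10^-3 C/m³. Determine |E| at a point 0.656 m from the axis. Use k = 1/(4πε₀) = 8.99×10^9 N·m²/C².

Choose a coaxial cylinder of radius r = 0.656 m (arbitrary length L) as the Gaussian surface (r > 0.165 m, full cross-section enclosed).
λ_enc = ρ·πR² = (-1.61×10^-3)π(0.165)² = -1.377e-4 C/m.
Since E is radial and uniform over the curved surface, Φ = E·2πrL = Q_enc/ε₀ = λ_enc L/ε₀.
E = 2k|λ_enc|/r = 2(8.99×10^9)(1.377×10^-4)/(0.656) = 3.77e6 N/C.

3.77×10^6 N/C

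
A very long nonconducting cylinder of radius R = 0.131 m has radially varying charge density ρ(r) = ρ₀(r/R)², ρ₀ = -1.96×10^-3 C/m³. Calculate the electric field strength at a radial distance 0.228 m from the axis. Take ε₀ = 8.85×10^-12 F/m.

Coaxial Gaussian cylinder, radius r = 0.228 m, length L (r > R, full charge per length enclosed).
λ_enc = 2π ∫₀^R ρ₀(r'/R)^2 r' dr' = 2πρ₀R²/4 = -5.283×10^-5 C/m.
By Gauss's law (flux through the curved wall only), E·2πrL = λ_enc L/ε₀.
E = |λ_enc|/(2πε₀r) = (5.283×10^-5)/(2π·8.85×10^-12·0.228) = 4.17×10^6 N/C.

4.17×10^6 N/C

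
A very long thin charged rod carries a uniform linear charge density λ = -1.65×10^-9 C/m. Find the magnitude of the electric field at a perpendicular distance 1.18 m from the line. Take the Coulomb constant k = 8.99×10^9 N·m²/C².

Choose a coaxial cylinder of radius r = 1.18 m (arbitrary length L) as the Gaussian surface.
Q_enc = λL, so λ_enc = -1.65e-9 C/m.
Gauss's law: E·2πrL = λ_enc L/ε₀.
E = 2k|λ_enc|/r = 2(8.99×10^9)(1.65×10^-9)/(1.18) = 25.1 N/C.

E = 25.1 N/C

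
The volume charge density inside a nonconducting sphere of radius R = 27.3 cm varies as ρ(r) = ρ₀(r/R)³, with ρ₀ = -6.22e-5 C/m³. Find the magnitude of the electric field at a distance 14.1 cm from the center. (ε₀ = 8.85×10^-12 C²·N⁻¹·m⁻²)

Symmetry ⇒ E = E(r) r̂. Gaussian sphere of radius r = 14.1 cm (r < R).
Integrate the density: Q_enc = 4π ∫₀^r ρ₀(r'/R)^3 r'² dr' = 4πρ₀ r^6/(6·R³) = -5.031×10^-8 C.
Since E is radial and uniform over the Gaussian sphere, Φ = E·4πr² = Q_enc/ε₀.
E = |Q_enc|/(4πε₀r²) = (5.031×10^-8)/(4π·8.85×10^-12·(0.141)²) = 2.28e4 N/C.

E = 2.28e4 N/C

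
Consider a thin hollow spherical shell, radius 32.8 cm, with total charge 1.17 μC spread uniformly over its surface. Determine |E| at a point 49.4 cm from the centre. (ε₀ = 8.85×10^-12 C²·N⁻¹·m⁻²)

Take a concentric spherical Gaussian surface of radius r = 49.4 cm (r > 32.8 cm).
The entire shell is enclosed: Q_enc = 1.17×10^-6 C.
Gauss's law: E·4πr² = Q_enc/ε₀.
E = |Q_enc|/(4πε₀r²) = (1.17×10^-6)/(4π·8.85×10^-12·(0.494)²) = 4.31e4 N/C.

|E| = 4.31e4 N/C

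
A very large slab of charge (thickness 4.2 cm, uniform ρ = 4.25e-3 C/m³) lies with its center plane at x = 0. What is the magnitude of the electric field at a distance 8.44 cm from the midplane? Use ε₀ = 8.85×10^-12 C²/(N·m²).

The point |x| = 8.44 cm lies outside the slab (half-thickness 0.021 m). A symmetric pillbox spanning the full slab encloses Q_enc = ρ·d·A.
Flux = 2EA ⇒ E = |ρ|d/(2ε₀), independent of distance outside.
E = (4.25e-3)(0.042)/(2·8.85×10^-12) = 1.01e7 N/C.

1.01×10^7 N/C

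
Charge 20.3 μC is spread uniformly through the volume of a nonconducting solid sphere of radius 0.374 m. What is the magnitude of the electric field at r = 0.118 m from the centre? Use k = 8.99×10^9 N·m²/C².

E ≈ 4.12×10^5 N/C

By spherical symmetry E is radial; choose a Gaussian sphere of radius r = 0.118 m (r < R).
For a uniform sphere the enclosed fraction is (r/R)³, so Q_enc = (20.3 μC)(0.118/0.374)³ = 6.376×10^-7 C.
Since E is radial and uniform over the Gaussian sphere, Φ = E·4πr² = Q_enc/ε₀.
E = k|Q_enc|/r² = (8.99×10^9)(6.376×10^-7)/(0.118)² = 4.12e5 N/C.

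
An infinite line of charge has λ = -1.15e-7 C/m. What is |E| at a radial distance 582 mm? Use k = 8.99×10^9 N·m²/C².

3.55×10^3 N/C

Take a coaxial cylindrical Gaussian surface of radius r = 582 mm and length L.
Q_enc = λL, so λ_enc = -1.15×10^-7 C/m.
Since E is radial and uniform over the curved surface, Φ = E·2πrL = Q_enc/ε₀ = λ_enc L/ε₀.
E = 2k|λ_enc|/r = 2(8.99×10^9)(1.15e-7)/(0.582) = 3.55×10^3 N/C.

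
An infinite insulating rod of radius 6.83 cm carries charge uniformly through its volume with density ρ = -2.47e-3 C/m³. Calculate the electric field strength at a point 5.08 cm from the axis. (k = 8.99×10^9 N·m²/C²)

|E| = 7.09×10^6 N/C

By cylindrical symmetry E is radial; use a coaxial Gaussian cylinder of radius 5.08 cm and length L (r < R).
Charge inside radius r per length L is ρ·πr²·L, so λ_enc = ρπr² = -2.003×10^-5 C/m.
Applying ∮E·dA = Q_enc/ε₀ with the end caps contributing no flux:
E = 2k|λ_enc|/r = 2(8.99×10^9)(2.003e-5)/(0.0508) = 7.09×10^6 N/C.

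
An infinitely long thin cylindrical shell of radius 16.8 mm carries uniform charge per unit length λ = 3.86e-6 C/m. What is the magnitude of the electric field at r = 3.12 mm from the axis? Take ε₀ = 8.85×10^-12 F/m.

Coaxial Gaussian cylinder, radius r = 3.12 mm, length L (r < 16.8 mm, inside the shell).
No charge is enclosed, so Gauss's law gives E·2πrL = 0 ⇒ E = 0.

E = 0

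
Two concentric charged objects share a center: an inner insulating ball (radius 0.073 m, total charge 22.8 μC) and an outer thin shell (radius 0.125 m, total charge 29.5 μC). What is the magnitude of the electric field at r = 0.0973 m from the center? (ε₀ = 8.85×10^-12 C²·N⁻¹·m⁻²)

E = 2.17×10^7 N/C

Use a concentric Gaussian sphere at r = 0.0973 m (between the bodies, 0.073 m < r < 0.125 m).
Only the inner charge is enclosed; the outer shell contributes nothing inside itself. Q_enc = 22.8 μC = 2.28×10^-5 C.
Since E is radial and uniform over the Gaussian sphere, Φ = E·4πr² = Q_enc/ε₀.
E = |Q_enc|/(4πε₀r²) = (2.28×10^-5)/(4π·8.85×10^-12·(0.0973)²) = 2.17×10^7 N/C.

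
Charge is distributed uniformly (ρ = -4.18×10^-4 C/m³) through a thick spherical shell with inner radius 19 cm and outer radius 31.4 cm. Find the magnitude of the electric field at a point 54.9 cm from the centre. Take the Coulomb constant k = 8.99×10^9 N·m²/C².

Symmetry ⇒ E = E(r) r̂. Gaussian sphere of radius r = 54.9 cm (r > 31.4 cm, enclosing the whole shell).
Q_enc = ρ·(4π/3)(b³ − a³) = (-4.18×10^-4)·(4π/3)·((0.314)³ − (0.19)³) = -4.22×10^-5 C.
Applying ∮E·dA = Q_enc/ε₀ with Φ = E(4πr²):
E = k|Q_enc|/r² = (8.99×10^9)(4.22×10^-5)/(0.549)² = 1.26×10^6 N/C.

|E| ≈ 1.26e6 N/C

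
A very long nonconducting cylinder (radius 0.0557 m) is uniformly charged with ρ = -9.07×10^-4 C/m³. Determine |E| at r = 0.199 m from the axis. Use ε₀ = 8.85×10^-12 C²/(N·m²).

Choose a coaxial cylinder of radius r = 0.199 m (arbitrary length L) as the Gaussian surface (r > 0.0557 m, full cross-section enclosed).
λ_enc = ρ·πR² = (-9.07×10^-4)π(0.0557)² = -8.84×10^-6 C/m.
Applying ∮E·dA = Q_enc/ε₀ with the end caps contributing no flux:
E = |λ_enc|/(2πε₀r) = (8.84e-6)/(2π·8.85×10^-12·0.199) = 7.99e5 N/C.

|E| = 7.99×10^5 V/m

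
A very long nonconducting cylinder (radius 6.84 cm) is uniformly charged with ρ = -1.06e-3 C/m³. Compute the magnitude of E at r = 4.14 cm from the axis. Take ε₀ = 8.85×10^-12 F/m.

2.48×10^6 V/m

Coaxial Gaussian cylinder, radius r = 4.14 cm, length L (r < R).
Enclosed charge per unit length: λ_enc = ρ·πr² = (-1.06e-3)π(0.0414)² = -5.708e-6 C/m.
By Gauss's law (flux through the curved wall only), E·2πrL = λ_enc L/ε₀.
E = |λ_enc|/(2πε₀r) = (5.708×10^-6)/(2π·8.85×10^-12·0.0414) = 2.48×10^6 N/C.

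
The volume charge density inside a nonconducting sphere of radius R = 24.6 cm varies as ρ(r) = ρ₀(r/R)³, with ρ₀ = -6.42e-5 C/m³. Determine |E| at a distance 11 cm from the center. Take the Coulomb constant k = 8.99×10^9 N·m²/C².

Symmetry ⇒ E = E(r) r̂. Gaussian sphere of radius r = 11 cm (r < R).
Q_enc = ∫₀^r ρ(r')·4πr'² dr' = (4πρ₀/R³) ∫₀^r r'^5 dr' = 4πρ₀ r^6/(6·R³) = -1.60×10^-8 C.
Applying ∮E·dA = Q_enc/ε₀ with Φ = E(4πr²):
E = k|Q_enc|/r² = (8.99×10^9)(1.60×10^-8)/(0.11)² = 1.19e4 N/C.

1.19e4 V/m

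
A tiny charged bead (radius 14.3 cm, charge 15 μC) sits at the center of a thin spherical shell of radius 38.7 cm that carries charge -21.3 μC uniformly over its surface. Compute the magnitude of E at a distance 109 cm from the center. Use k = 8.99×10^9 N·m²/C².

E = 4.77e4 N/C

Use a concentric Gaussian sphere at r = 109 cm (r > 38.7 cm, enclosing both).
Q_enc = (15 μC) + (-21.3 μC) = -6.30×10^-6 C.
Applying ∮E·dA = Q_enc/ε₀ with Φ = E(4πr²):
E = k|Q_enc|/r² = (8.99×10^9)(6.30×10^-6)/(1.09)² = 4.77×10^4 N/C.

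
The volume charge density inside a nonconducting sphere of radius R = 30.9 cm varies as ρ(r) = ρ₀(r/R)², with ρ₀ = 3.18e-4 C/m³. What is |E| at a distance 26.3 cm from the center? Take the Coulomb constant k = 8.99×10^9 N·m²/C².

E = 1.37×10^6 N/C

Take a concentric spherical Gaussian surface of radius r = 26.3 cm (r < R).
Q_enc = ∫₀^r ρ(r')·4πr'² dr' = (4πρ₀/R²) ∫₀^r r'^4 dr' = 4πρ₀ r^5/(5·R²) = 1.053e-5 C.
Applying ∮E·dA = Q_enc/ε₀ with Φ = E(4πr²):
E = k|Q_enc|/r² = (8.99×10^9)(1.053×10^-5)/(0.263)² = 1.37×10^6 N/C.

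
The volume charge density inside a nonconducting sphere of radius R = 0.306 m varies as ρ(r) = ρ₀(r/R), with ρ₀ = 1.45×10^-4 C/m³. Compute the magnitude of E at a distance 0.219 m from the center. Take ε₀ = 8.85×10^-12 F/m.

By spherical symmetry E is radial; choose a Gaussian sphere of radius r = 0.219 m (r < R).
Integrate the density: Q_enc = 4π ∫₀^r ρ₀(r'/R)^1 r'² dr' = 4πρ₀ r^4/(4·R) = 3.424×10^-6 C.
Since E is radial and uniform over the Gaussian sphere, Φ = E·4πr² = Q_enc/ε₀.
E = |Q_enc|/(4πε₀r²) = (3.424×10^-6)/(4π·8.85×10^-12·(0.219)²) = 6.42×10^5 N/C.

|E| ≈ 6.42e5 N/C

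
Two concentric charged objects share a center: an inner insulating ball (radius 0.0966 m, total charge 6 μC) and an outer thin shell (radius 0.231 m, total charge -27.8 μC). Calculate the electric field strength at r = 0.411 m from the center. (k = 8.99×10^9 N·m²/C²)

|E| ≈ 1.16×10^6 V/m

Use a concentric Gaussian sphere at r = 0.411 m (r > 0.231 m, enclosing both).
Q_enc = (6 μC) + (-27.8 μC) = -2.18e-5 C.
Gauss's law: E·4πr² = Q_enc/ε₀.
E = k|Q_enc|/r² = (8.99×10^9)(2.18×10^-5)/(0.411)² = 1.16e6 N/C.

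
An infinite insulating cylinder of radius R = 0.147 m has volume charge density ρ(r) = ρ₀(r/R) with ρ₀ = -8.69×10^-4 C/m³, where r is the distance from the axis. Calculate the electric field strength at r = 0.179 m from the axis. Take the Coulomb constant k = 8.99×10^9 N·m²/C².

E = 3.95×10^6 N/C

Coaxial Gaussian cylinder, radius r = 0.179 m, length L (r > R, full charge per length enclosed).
λ_enc = 2π ∫₀^R ρ₀(r'/R)^1 r' dr' = 2πρ₀R²/3 = -3.933×10^-5 C/m.
By Gauss's law (flux through the curved wall only), E·2πrL = λ_enc L/ε₀.
E = 2k|λ_enc|/r = 2(8.99×10^9)(3.933×10^-5)/(0.179) = 3.95×10^6 N/C.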